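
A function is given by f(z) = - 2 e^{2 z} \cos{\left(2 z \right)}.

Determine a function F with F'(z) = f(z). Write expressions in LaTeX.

An antiderivative is F(z) = - \frac{e^{2 z} \sin{\left(2 z \right)}}{2} - \frac{e^{2 z} \cos{\left(2 z \right)}}{2}.

A first test for any F(z): its z-derivative must equal f(z) identically.
Check: d/dz[- \frac{e^{2 z} \sin{\left(2 z \right)}}{2} - \frac{e^{2 z} \cos{\left(2 z \right)}}{2}] = - 2 e^{2 z} \cos{\left(2 z \right)} = f(z).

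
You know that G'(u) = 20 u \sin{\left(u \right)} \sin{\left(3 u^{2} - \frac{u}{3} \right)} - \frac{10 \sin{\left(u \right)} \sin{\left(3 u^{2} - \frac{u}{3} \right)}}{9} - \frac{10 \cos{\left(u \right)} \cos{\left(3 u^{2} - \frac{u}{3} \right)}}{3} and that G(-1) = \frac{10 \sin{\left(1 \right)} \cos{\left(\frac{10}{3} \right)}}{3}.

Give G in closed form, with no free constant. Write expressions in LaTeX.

G(u) = - \frac{10 \sin{\left(u \right)} \cos{\left(3 u^{2} - \frac{u}{3} \right)}}{3}

Recognize the product-rule pattern: G'(u) = v'r + vr' with v = - \frac{10 \cos{\left(3 u^{2} - \frac{u}{3} \right)}}{3}, r = \sin{\left(u \right)}, so integration by parts undoes it.
A general antiderivative is - \frac{10 \sin{\left(u \right)} \cos{\left(3 u^{2} - \frac{u}{3} \right)}}{3} + C.
The condition gives C = \frac{10 \sin{\left(1 \right)} \cos{\left(\frac{10}{3} \right)}}{3} - (\frac{10 \sin{\left(1 \right)} \cos{\left(\frac{10}{3} \right)}}{3}) = 0.
So G(u) = - \frac{10 \sin{\left(u \right)} \cos{\left(3 u^{2} - \frac{u}{3} \right)}}{3}.
Check: d/du[- \frac{10 \sin{\left(u \right)} \cos{\left(3 u^{2} - \frac{u}{3} \right)}}{3}] = 20 u \sin{\left(u \right)} \sin{\left(3 u^{2} - \frac{u}{3} \right)} - \frac{10 \sin{\left(u \right)} \sin{\left(3 u^{2} - \frac{u}{3} \right)}}{9} - \frac{10 \cos{\left(u \right)} \cos{\left(3 u^{2} - \frac{u}{3} \right)}}{3} = G'(u).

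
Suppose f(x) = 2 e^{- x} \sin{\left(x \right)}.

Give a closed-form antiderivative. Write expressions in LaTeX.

A candidate is checked by its d/dx: the result must match f(x).
Check: d/dx[- e^{- x} \sin{\left(x \right)} - e^{- x} \cos{\left(x \right)}] = 2 e^{- x} \sin{\left(x \right)} = f(x).

An antiderivative is F(x) = - e^{- x} \sin{\left(x \right)} - e^{- x} \cos{\left(x \right)}.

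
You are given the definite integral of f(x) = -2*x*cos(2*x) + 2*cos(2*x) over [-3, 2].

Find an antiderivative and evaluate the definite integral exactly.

Integrate term by term and add the pieces.
F(x) = -x*sin(2*x) + sin(2*x) - cos(2*x)/2 is an antiderivative of f.
Check: d/dx[-x*sin(2*x) + sin(2*x) - cos(2*x)/2] = -2*x*cos(2*x) + 2*cos(2*x) = f(x).
F(2) = -cos(4)/2 - sin(4); F(-3) = -cos(6)/2 - 4*sin(6).
Integral = F(2) - F(-3) = 4*sin(6) - cos(4)/2 + cos(6)/2 - sin(4).

Antiderivative: F(x) = -x*sin(2*x) + sin(2*x) - cos(2*x)/2; value = 4*sin(6) - cos(4)/2 + cos(6)/2 - sin(4)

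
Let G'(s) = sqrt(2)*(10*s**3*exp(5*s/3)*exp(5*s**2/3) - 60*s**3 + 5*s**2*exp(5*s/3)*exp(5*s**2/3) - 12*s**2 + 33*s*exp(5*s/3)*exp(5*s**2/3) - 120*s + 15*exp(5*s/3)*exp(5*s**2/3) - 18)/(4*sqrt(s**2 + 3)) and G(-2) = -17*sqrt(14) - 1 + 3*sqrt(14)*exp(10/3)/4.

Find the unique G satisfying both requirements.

G(s) = -5*s**2*sqrt(2*s**2 + 6) - 3*s*sqrt(2*s**2 + 6)/2 + 3*sqrt(2*s**2 + 6)*exp(5*s/3)*exp(5*s**2/3)/4 - 1

Recognize the product-rule pattern: G'(s) = u'v + uv' with u = sqrt(2*s**2 + 6), v = -5*s**2 - 3*s/2 + 3*exp(5*s**2/3 + 5*s/3)/4, so integration by parts undoes it.
A general antiderivative is sqrt(2*s**2 + 6)*(-5*s**2 - 3*s/2 + 3*exp(5*s**2/3 + 5*s/3)/4) + C.
The condition gives C = -17*sqrt(14) - 1 + 3*sqrt(14)*exp(10/3)/4 - (-17*sqrt(14) + 3*sqrt(14)*exp(10/3)/4) = -1.
So G(s) = -5*s**2*sqrt(2*s**2 + 6) - 3*s*sqrt(2*s**2 + 6)/2 + 3*sqrt(2*s**2 + 6)*exp(5*s/3)*exp(5*s**2/3)/4 - 1.
Check: d/ds[-5*s**2*sqrt(2*s**2 + 6) - 3*s*sqrt(2*s**2 + 6)/2 + 3*sqrt(2*s**2 + 6)*exp(5*s/3)*exp(5*s**2/3)/4 - 1] = (10*sqrt(2)*s**3*exp(5*s/3)*exp(5*s**2/3) - 60*sqrt(2)*s**3 + 5*sqrt(2)*s**2*exp(5*s/3)*exp(5*s**2/3) - 12*sqrt(2)*s**2 + 33*sqrt(2)*s*exp(5*s/3)*exp(5*s**2/3) - 120*sqrt(2)*s + 15*sqrt(2)*exp(5*s/3)*exp(5*s**2/3) - 18*sqrt(2))/(4*sqrt(s**2 + 3)), which equals G'(s).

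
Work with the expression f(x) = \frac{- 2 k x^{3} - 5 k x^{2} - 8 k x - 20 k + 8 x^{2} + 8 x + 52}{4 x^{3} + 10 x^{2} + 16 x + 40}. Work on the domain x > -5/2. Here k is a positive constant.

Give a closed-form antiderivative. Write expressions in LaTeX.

An antiderivative is F(x) = - \frac{k x}{2} + 2 \log{\left(x + \frac{5}{2} \right)} + \operatorname{atan}{\left(\frac{x}{2} \right)}.

Recover f(x) by differentiating a candidate F(x); any mismatch rules it out.
Check: d/dx[- \frac{k x}{2} + 2 \log{\left(x + \frac{5}{2} \right)} + \operatorname{atan}{\left(\frac{x}{2} \right)}] = \frac{- 2 k x^{3} - 5 k x^{2} - 8 k x - 20 k + 8 x^{2} + 8 x + 52}{4 x^{3} + 10 x^{2} + 16 x + 40} = f(x).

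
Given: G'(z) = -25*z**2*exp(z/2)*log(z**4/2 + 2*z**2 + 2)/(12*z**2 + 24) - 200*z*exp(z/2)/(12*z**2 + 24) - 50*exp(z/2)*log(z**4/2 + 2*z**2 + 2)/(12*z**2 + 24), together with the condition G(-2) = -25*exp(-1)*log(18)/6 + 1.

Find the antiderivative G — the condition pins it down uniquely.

G'(z) has the shape u'v + uv' for u = -25*exp(z/2)/6 and v = log(z**4/2 + 2*z**2 + 2) — it is the derivative of the product u*v.
A general antiderivative is -25*exp(z/2)*log(z**4/2 + 2*z**2 + 2)/6 + C.
The condition gives C = -25*exp(-1)*log(18)/6 + 1 - (-25*exp(-1)*log(18)/6) = 1.
So G(z) = -(25*exp(z/2)*log(z**4/2 + 2*z**2 + 2) - 6)/6.
Check: d/dz[-(25*exp(z/2)*log(z**4/2 + 2*z**2 + 2) - 6)/6] = (-25*z**2*exp(z/2)*log(z**4/2 + 2*z**2 + 2) - 200*z*exp(z/2) - 50*exp(z/2)*log(z**4/2 + 2*z**2 + 2))/(12*z**2 + 24), which equals G'(z).

G(z) = -(25*exp(z/2)*log(z**4/2 + 2*z**2 + 2) - 6)/6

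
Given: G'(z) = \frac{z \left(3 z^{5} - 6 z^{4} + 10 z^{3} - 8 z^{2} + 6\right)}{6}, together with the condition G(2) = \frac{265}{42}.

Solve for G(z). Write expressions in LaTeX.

A first test for any G(z): its z-derivative must equal the given G'(z).
A general antiderivative is \frac{z^{7}}{14} - \frac{z^{6}}{6} + \frac{z^{5}}{3} - \frac{z^{4}}{3} + \frac{z^{2}}{2} + C.
The condition gives C = \frac{265}{42} - (\frac{122}{21}) = \frac{1}{2}.
So G(z) = \frac{3 z^{7} - 7 z^{6} + 14 z^{5} - 14 z^{4} + 21 z^{2} + 21}{42}.
Check: d/dz[\frac{3 z^{7} - 7 z^{6} + 14 z^{5} - 14 z^{4} + 21 z^{2} + 21}{42}] = \frac{z^{6}}{2} - z^{5} + \frac{5 z^{4}}{3} - \frac{4 z^{3}}{3} + z, which equals G'(z).

G(z) = \frac{3 z^{7} - 7 z^{6} + 14 z^{5} - 14 z^{4} + 21 z^{2} + 21}{42}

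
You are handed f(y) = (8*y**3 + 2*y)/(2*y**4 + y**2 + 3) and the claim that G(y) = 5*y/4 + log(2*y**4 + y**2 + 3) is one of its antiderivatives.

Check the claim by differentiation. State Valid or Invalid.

Invalid: d/dy[G] - f = 5/4, which is not 0.

d/dy[G] = (10*y**4 + 32*y**3 + 5*y**2 + 8*y + 15)/(8*y**4 + 4*y**2 + 12)
d/dy[G] - f(y) = 5/4 != 0.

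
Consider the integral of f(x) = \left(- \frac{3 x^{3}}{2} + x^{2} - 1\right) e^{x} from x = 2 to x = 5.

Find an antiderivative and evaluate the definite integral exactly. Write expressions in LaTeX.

f has the shape u'v + uv' for u = - \frac{3 x^{3}}{2} + \frac{11 x^{2}}{2} - 11 x + 10 and v = e^{x} — it is the derivative of the product u*v.
F(x) = \frac{\left(- 3 x^{3} + 11 x^{2} - 22 x + 20\right) e^{x}}{2} is an antiderivative of f.
Check: d/dx[\frac{\left(- 3 x^{3} + 11 x^{2} - 22 x + 20\right) e^{x}}{2}] = - \frac{3 x^{3} e^{x}}{2} + x^{2} e^{x} - e^{x}, which equals f(x).
F(5) = - 95 e^{5}; F(2) = - 2 e^{2}.
Integral = F(5) - F(2) = - 95 e^{5} + 2 e^{2}.

Antiderivative: F(x) = \frac{\left(- 3 x^{3} + 11 x^{2} - 22 x + 20\right) e^{x}}{2}; value = - 95 e^{5} + 2 e^{2}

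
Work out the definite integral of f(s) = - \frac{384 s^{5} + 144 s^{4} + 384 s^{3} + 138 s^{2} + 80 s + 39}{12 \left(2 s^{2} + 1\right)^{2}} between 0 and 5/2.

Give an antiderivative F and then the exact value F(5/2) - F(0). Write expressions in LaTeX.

Antiderivative: F(s) = - 4 s^{2} - 3 s + \frac{- \frac{s}{2} - \frac{2}{3}}{4 s^{2} + 2}; value = - \frac{10445}{324}

Recover f(s) by differentiating a candidate F(s); any mismatch rules it out.
F(s) = - 4 s^{2} - 3 s + \frac{- \frac{s}{2} - \frac{2}{3}}{4 s^{2} + 2} is an antiderivative of f.
Check: d/ds[- 4 s^{2} - 3 s + \frac{- \frac{s}{2} - \frac{2}{3}}{4 s^{2} + 2}] = \frac{- 384 s^{5} - 144 s^{4} - 384 s^{3} - 138 s^{2} - 80 s - 39}{48 s^{4} + 48 s^{2} + 12}, which equals f(s).
F(5/2) = - \frac{10553}{324}; F(0) = - \frac{1}{3}.
Integral = F(5/2) - F(0) = - \frac{10445}{324}.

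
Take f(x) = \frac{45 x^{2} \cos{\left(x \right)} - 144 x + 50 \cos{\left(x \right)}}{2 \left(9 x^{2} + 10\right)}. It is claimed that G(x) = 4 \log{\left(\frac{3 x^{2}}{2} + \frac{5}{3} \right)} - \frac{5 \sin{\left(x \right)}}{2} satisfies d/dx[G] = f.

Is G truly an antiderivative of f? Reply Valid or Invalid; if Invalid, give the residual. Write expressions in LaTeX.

d/dx[G] = \frac{- 45 x^{2} \cos{\left(x \right)} + 144 x - 50 \cos{\left(x \right)}}{18 x^{2} + 20}
d/dx[G] - f(x) = \frac{- 45 x^{2} \cos{\left(x \right)} + 144 x - 50 \cos{\left(x \right)}}{9 x^{2} + 10} != 0.

Invalid: d/dx[G] - f = \frac{- 45 x^{2} \cos{\left(x \right)} + 144 x - 50 \cos{\left(x \right)}}{9 x^{2} + 10}, which is not 0.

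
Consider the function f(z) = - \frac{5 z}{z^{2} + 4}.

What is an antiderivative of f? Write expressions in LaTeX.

The substitution u = z^{2} + 4 works: f is exactly (dF/du)*(du/dz) for that inner function.
Check: d/dz[- \frac{5 \log{\left(z^{2} + 4 \right)}}{2}] = - \frac{5 z}{z^{2} + 4} = f(z).

An antiderivative is F(z) = - \frac{5 \log{\left(z^{2} + 4 \right)}}{2}.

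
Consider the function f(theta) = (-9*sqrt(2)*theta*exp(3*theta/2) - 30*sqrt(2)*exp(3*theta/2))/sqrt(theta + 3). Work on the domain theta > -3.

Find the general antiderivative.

f has the shape u'v + uv' for u = -6*sqrt(2*theta + 6) and v = exp(3*theta/2) — it is the derivative of the product u*v.
Check: d/dtheta[-6*sqrt(2)*sqrt(theta + 3)*exp(3*theta/2)] = (-9*sqrt(2)*theta*exp(3*theta/2) - 30*sqrt(2)*exp(3*theta/2))/sqrt(theta + 3) = f(theta).

F(theta) = -6*sqrt(2)*sqrt(theta + 3)*exp(3*theta/2) + C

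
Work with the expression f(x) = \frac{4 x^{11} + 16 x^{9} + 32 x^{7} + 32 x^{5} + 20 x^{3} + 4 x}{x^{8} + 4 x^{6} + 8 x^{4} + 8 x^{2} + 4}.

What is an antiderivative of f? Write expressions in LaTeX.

Check any antiderivative F(x) by computing F'(x) and comparing it with f(x).
Check: d/dx[x^{4} - \frac{2}{2 x^{4} + 4 x^{2} + 4}] = \frac{4 x^{11} + 16 x^{9} + 32 x^{7} + 32 x^{5} + 20 x^{3} + 4 x}{x^{8} + 4 x^{6} + 8 x^{4} + 8 x^{2} + 4} = f(x).

An antiderivative is F(x) = x^{4} - \frac{2}{2 x^{4} + 4 x^{2} + 4}.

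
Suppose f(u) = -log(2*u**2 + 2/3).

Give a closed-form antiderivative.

Whatever form F(u) takes, F'(u) = f(u) is non-negotiable.
Check: d/du[-u*log(u**2 + 1/3) - u*log(2) + 2*u - 2*sqrt(3)*atan(sqrt(3)*u)/3] = -log(u**2 + 1/3) - log(2), which equals f(u).

An antiderivative is F(u) = -u*log(u**2 + 1/3) - u*log(2) + 2*u - 2*sqrt(3)*atan(sqrt(3)*u)/3.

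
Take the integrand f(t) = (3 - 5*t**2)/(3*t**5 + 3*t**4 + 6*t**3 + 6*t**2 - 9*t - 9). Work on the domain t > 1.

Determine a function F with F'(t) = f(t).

An antiderivative is F(t) = (-2*t*log(t - 1) - 16*t*log(t + 1) + 9*t*log(t**2 + 3) - 6*sqrt(3)*t*atan(sqrt(3)*t/3) - 2*log(t - 1) - 16*log(t + 1) + 9*log(t**2 + 3) - 6*sqrt(3)*atan(sqrt(3)*t/3) - 4)/(48*t + 48).

Factor the denominator (3*(t - 1)*(t + 1)**2*(t**2 + 3)) and decompose: f = 3*(t - 1)/(8*(t**2 + 3)) - 1/(3*(t + 1)) + 1/(12*(t + 1)**2) - 1/(24*(t - 1)); each piece integrates to a log, atan, or power term.
Check: d/dt[(-2*t*log(t - 1) - 16*t*log(t + 1) + 9*t*log(t**2 + 3) - 6*sqrt(3)*t*atan(sqrt(3)*t/3) - 2*log(t - 1) - 16*log(t + 1) + 9*log(t**2 + 3) - 6*sqrt(3)*atan(sqrt(3)*t/3) - 4)/(48*t + 48)] = (3 - 5*t**2)/(3*t**5 + 3*t**4 + 6*t**3 + 6*t**2 - 9*t - 9) = f(t).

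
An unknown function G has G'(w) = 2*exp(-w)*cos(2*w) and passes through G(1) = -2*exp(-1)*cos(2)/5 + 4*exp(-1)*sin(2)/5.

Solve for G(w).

G(w) = 4*exp(-w)*sin(2*w)/5 - 2*exp(-w)*cos(2*w)/5

For G(w) to be correct, d/dw[G] must agree with the stated G'(w) identically.
A general antiderivative is 4*exp(-w)*sin(2*w)/5 - 2*exp(-w)*cos(2*w)/5 + C.
The condition gives C = -2*exp(-1)*cos(2)/5 + 4*exp(-1)*sin(2)/5 - (-2*exp(-1)*cos(2)/5 + 4*exp(-1)*sin(2)/5) = 0.
So G(w) = 4*exp(-w)*sin(2*w)/5 - 2*exp(-w)*cos(2*w)/5.
Check: d/dw[4*exp(-w)*sin(2*w)/5 - 2*exp(-w)*cos(2*w)/5] = 2*exp(-w)*cos(2*w) = G'(w).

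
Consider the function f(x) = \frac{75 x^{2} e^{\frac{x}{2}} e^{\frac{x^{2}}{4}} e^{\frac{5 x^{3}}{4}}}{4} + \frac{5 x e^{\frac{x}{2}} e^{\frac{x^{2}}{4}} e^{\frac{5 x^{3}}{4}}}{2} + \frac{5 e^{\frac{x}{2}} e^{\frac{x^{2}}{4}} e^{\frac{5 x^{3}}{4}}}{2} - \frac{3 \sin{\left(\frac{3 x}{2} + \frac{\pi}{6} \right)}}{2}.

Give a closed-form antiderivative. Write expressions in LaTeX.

An antiderivative is F(x) = 5 e^{\frac{x}{2}} e^{\frac{x^{2}}{4}} e^{\frac{5 x^{3}}{4}} + \cos{\left(\frac{3 x}{2} + \frac{\pi}{6} \right)}.

Integrate term by term and add the pieces.
Check: d/dx[5 e^{\frac{x}{2}} e^{\frac{x^{2}}{4}} e^{\frac{5 x^{3}}{4}} + \cos{\left(\frac{3 x}{2} + \frac{\pi}{6} \right)}] = \frac{75 x^{2} e^{\frac{x}{2}} e^{\frac{x^{2}}{4}} e^{\frac{5 x^{3}}{4}}}{4} + \frac{5 x e^{\frac{x}{2}} e^{\frac{x^{2}}{4}} e^{\frac{5 x^{3}}{4}}}{2} + \frac{5 e^{\frac{x}{2}} e^{\frac{x^{2}}{4}} e^{\frac{5 x^{3}}{4}}}{2} - \frac{3 \sin{\left(\frac{3 x}{2} + \frac{\pi}{6} \right)}}{2} = f(x).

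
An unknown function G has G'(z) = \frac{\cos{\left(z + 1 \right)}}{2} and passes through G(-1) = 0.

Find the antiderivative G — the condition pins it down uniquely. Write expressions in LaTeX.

G(z) = \frac{\sin{\left(z + 1 \right)}}{2}

Any candidate G(z) must reproduce the stated G'(z) exactly.
A general antiderivative is \frac{\sin{\left(z + 1 \right)}}{2} + C.
The condition gives C = 0 - (0) = 0.
So G(z) = \frac{\sin{\left(z + 1 \right)}}{2}.
Check: d/dz[\frac{\sin{\left(z + 1 \right)}}{2}] = \frac{\cos{\left(z + 1 \right)}}{2} = G'(z).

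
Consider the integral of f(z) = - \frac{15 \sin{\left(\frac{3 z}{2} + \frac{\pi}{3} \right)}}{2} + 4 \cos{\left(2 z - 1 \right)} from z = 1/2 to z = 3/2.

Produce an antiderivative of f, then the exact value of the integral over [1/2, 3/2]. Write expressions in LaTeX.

Antiderivative: F(z) = 2 \sin{\left(2 z - 1 \right)} + 5 \cos{\left(\frac{3 z}{2} + \frac{\pi}{3} \right)}; value = 5 \cos{\left(\frac{\pi}{3} + \frac{9}{4} \right)} - 5 \cos{\left(\frac{3}{4} + \frac{\pi}{3} \right)} + 2 \sin{\left(2 \right)}

The integrand splits into summands that can be handled one at a time.
F(z) = 2 \sin{\left(2 z - 1 \right)} + 5 \cos{\left(\frac{3 z}{2} + \frac{\pi}{3} \right)} is an antiderivative of f.
Check: d/dz[2 \sin{\left(2 z - 1 \right)} + 5 \cos{\left(\frac{3 z}{2} + \frac{\pi}{3} \right)}] = - \frac{15 \sin{\left(\frac{3 z}{2} + \frac{\pi}{3} \right)}}{2} + 4 \cos{\left(2 z - 1 \right)} = f(z).
F(3/2) = 5 \cos{\left(\frac{\pi}{3} + \frac{9}{4} \right)} + 2 \sin{\left(2 \right)}; F(1/2) = 5 \cos{\left(\frac{3}{4} + \frac{\pi}{3} \right)}.
Integral = F(3/2) - F(1/2) = 5 \cos{\left(\frac{\pi}{3} + \frac{9}{4} \right)} - 5 \cos{\left(\frac{3}{4} + \frac{\pi}{3} \right)} + 2 \sin{\left(2 \right)}.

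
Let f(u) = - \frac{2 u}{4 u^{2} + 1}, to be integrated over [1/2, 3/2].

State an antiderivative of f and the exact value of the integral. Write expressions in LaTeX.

The substitution w = 4 u^{2} + 1 works: f is exactly (dF/dw)*(dw/du) for that inner function.
F(u) = - \frac{\log{\left(4 u^{2} + 1 \right)}}{4} is an antiderivative of f.
Check: d/du[- \frac{\log{\left(4 u^{2} + 1 \right)}}{4}] = - \frac{2 u}{4 u^{2} + 1} = f(u).
F(3/2) = - \frac{\log{\left(10 \right)}}{4}; F(1/2) = - \frac{\log{\left(2 \right)}}{4}.
Integral = F(3/2) - F(1/2) = - \frac{\log{\left(10 \right)}}{4} + \frac{\log{\left(2 \right)}}{4}.

Antiderivative: F(u) = - \frac{\log{\left(4 u^{2} + 1 \right)}}{4}; value = - \frac{\log{\left(10 \right)}}{4} + \frac{\log{\left(2 \right)}}{4}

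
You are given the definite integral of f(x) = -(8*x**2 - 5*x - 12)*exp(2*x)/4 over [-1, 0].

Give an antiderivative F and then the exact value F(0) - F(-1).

Antiderivative: F(x) = -x**2*exp(2*x) + 13*x*exp(2*x)/8 + 11*exp(2*x)/16; value = 31*exp(-2)/16 + 11/16

Recognize the product-rule pattern: f = u'v + uv' with u = -x**2 + 13*x/8 + 11/16, v = exp(2*x), so integration by parts undoes it.
F(x) = -x**2*exp(2*x) + 13*x*exp(2*x)/8 + 11*exp(2*x)/16 is an antiderivative of f.
Check: d/dx[-x**2*exp(2*x) + 13*x*exp(2*x)/8 + 11*exp(2*x)/16] = -2*x**2*exp(2*x) + 5*x*exp(2*x)/4 + 3*exp(2*x), which equals f(x).
F(0) = 11/16; F(-1) = -31*exp(-2)/16.
Integral = F(0) - F(-1) = 31*exp(-2)/16 + 11/16.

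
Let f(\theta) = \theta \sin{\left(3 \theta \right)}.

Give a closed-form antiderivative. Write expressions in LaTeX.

An antiderivative is F(\theta) = - \frac{\theta \cos{\left(3 \theta \right)}}{3} + \frac{\sin{\left(3 \theta \right)}}{9}.

Whatever form F(\theta) takes, F'(\theta) = f(\theta) is non-negotiable.
Check: d/d\theta[- \frac{\theta \cos{\left(3 \theta \right)}}{3} + \frac{\sin{\left(3 \theta \right)}}{9}] = \theta \sin{\left(3 \theta \right)} = f(\theta).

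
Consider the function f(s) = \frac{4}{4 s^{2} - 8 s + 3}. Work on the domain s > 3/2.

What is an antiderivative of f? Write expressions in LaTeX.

The denominator factors as \left(2 s - 3\right) \left(2 s - 1\right); partial fractions split f into directly integrable pieces: - \frac{2}{2 s - 1} + \frac{2}{2 s - 3}.
Check: d/ds[\log{\left(s - \frac{3}{2} \right)} - \log{\left(s - \frac{1}{2} \right)}] = \frac{4}{4 s^{2} - 8 s + 3} = f(s).

An antiderivative is F(s) = \log{\left(s - \frac{3}{2} \right)} - \log{\left(s - \frac{1}{2} \right)}.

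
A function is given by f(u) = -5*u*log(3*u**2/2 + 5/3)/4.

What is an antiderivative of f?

Since d/du undoes antidifferentiation here, F'(u) = f(u) is required of F(u).
Check: d/du[5*(-9*u**2*log(3*u**2/2 + 5/3) + 9*u**2 - 10*log(9*u**2 + 10))/72] = -5*u*log(9*u**2 + 10)/4 + 5*u*log(6)/4, which equals f(u).

An antiderivative is F(u) = 5*(-9*u**2*log(3*u**2/2 + 5/3) + 9*u**2 - 10*log(9*u**2 + 10))/72.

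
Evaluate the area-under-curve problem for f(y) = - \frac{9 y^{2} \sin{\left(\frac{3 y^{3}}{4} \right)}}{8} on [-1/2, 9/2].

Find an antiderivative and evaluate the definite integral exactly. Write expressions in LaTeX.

The substitution u = \frac{3 y^{3}}{4} works: f is exactly (dF/du)*(du/dy) for that inner function.
F(y) = \frac{\cos{\left(\frac{3 y^{3}}{4} \right)}}{2} is an antiderivative of f.
Check: d/dy[\frac{\cos{\left(\frac{3 y^{3}}{4} \right)}}{2}] = - \frac{9 y^{2} \sin{\left(\frac{3 y^{3}}{4} \right)}}{8} = f(y).
F(9/2) = \frac{\cos{\left(\frac{2187}{32} \right)}}{2}; F(-1/2) = \frac{\cos{\left(\frac{3}{32} \right)}}{2}.
Integral = F(9/2) - F(-1/2) = - \frac{\cos{\left(\frac{3}{32} \right)}}{2} + \frac{\cos{\left(\frac{2187}{32} \right)}}{2}.

Antiderivative: F(y) = \frac{\cos{\left(\frac{3 y^{3}}{4} \right)}}{2}; value = - \frac{\cos{\left(\frac{3}{32} \right)}}{2} + \frac{\cos{\left(\frac{2187}{32} \right)}}{2}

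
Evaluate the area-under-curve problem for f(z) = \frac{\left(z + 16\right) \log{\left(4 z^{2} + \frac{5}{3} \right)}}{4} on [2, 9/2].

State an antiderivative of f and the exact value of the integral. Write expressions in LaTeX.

Any candidate F(z) must reproduce f(z) exactly when differentiated.
F(z) = \frac{12 z^{2} \log{\left(4 z^{2} + \frac{5}{3} \right)} - 12 z^{2} + 384 z \log{\left(4 z^{2} + \frac{5}{3} \right)} - 768 z + 5 \log{\left(z^{2} + \frac{5}{12} \right)} + 128 \sqrt{15} \operatorname{atan}{\left(\frac{2 \sqrt{15} z}{5} \right)}}{96} is an antiderivative of f.
Check: d/dz[\frac{12 z^{2} \log{\left(4 z^{2} + \frac{5}{3} \right)} - 12 z^{2} + 384 z \log{\left(4 z^{2} + \frac{5}{3} \right)} - 768 z + 5 \log{\left(z^{2} + \frac{5}{12} \right)} + 128 \sqrt{15} \operatorname{atan}{\left(\frac{2 \sqrt{15} z}{5} \right)}}{96}] = \frac{z \log{\left(4 z^{2} + \frac{5}{3} \right)}}{4} + 4 \log{\left(4 z^{2} + \frac{5}{3} \right)}, which equals f(z).
F(9/2) = - \frac{1233}{32} + \frac{5 \log{\left(\frac{62}{3} \right)}}{96} + \frac{4 \sqrt{15} \operatorname{atan}{\left(\frac{9 \sqrt{15}}{5} \right)}}{3} + \frac{657 \log{\left(\frac{248}{3} \right)}}{32}; F(2) = - \frac{33}{2} + \frac{5 \log{\left(\frac{53}{12} \right)}}{96} + \frac{4 \sqrt{15} \operatorname{atan}{\left(\frac{4 \sqrt{15}}{5} \right)}}{3} + \frac{17 \log{\left(\frac{53}{3} \right)}}{2}.
Integral = F(9/2) - F(2) = - \frac{17 \log{\left(\frac{53}{3} \right)}}{2} - \frac{705}{32} - \frac{4 \sqrt{15} \operatorname{atan}{\left(\frac{4 \sqrt{15}}{5} \right)}}{3} - \frac{5 \log{\left(\frac{53}{12} \right)}}{96} + \frac{5 \log{\left(\frac{62}{3} \right)}}{96} + \frac{4 \sqrt{15} \operatorname{atan}{\left(\frac{9 \sqrt{15}}{5} \right)}}{3} + \frac{657 \log{\left(\frac{248}{3} \right)}}{32}.

Antiderivative: F(z) = \frac{12 z^{2} \log{\left(4 z^{2} + \frac{5}{3} \right)} - 12 z^{2} + 384 z \log{\left(4 z^{2} + \frac{5}{3} \right)} - 768 z + 5 \log{\left(z^{2} + \frac{5}{12} \right)} + 128 \sqrt{15} \operatorname{atan}{\left(\frac{2 \sqrt{15} z}{5} \right)}}{96}; value = - \frac{17 \log{\left(\frac{53}{3} \right)}}{2} - \frac{705}{32} - \frac{4 \sqrt{15} \operatorname{atan}{\left(\frac{4 \sqrt{15}}{5} \right)}}{3} - \frac{5 \log{\left(\frac{53}{12} \right)}}{96} + \frac{5 \log{\left(\frac{62}{3} \right)}}{96} + \frac{4 \sqrt{15} \operatorname{atan}{\left(\frac{9 \sqrt{15}}{5} \right)}}{3} + \frac{657 \log{\left(\frac{248}{3} \right)}}{32}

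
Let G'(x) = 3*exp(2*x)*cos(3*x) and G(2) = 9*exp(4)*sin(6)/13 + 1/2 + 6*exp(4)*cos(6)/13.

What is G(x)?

Since d/dx undoes antidifferentiation here, G(x) must give back the stated G'(x).
A general antiderivative is 9*exp(2*x)*sin(3*x)/13 + 6*exp(2*x)*cos(3*x)/13 + C.
The condition gives C = 9*exp(4)*sin(6)/13 + 1/2 + 6*exp(4)*cos(6)/13 - (9*exp(4)*sin(6)/13 + 6*exp(4)*cos(6)/13) = 1/2.
So G(x) = 9*exp(2*x)*sin(3*x)/13 + 6*exp(2*x)*cos(3*x)/13 + 1/2.
Check: d/dx[9*exp(2*x)*sin(3*x)/13 + 6*exp(2*x)*cos(3*x)/13 + 1/2] = 3*exp(2*x)*cos(3*x) = G'(x).

G(x) = 9*exp(2*x)*sin(3*x)/13 + 6*exp(2*x)*cos(3*x)/13 + 1/2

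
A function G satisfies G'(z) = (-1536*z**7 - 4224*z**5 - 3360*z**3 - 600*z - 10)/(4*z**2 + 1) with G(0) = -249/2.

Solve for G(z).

Any candidate G(z) must reproduce the stated G'(z) exactly.
A general antiderivative is -(4*z**2 + 5)**3 - 5*atan(2*z) + C.
The condition gives C = -249/2 - (-125) = 1/2.
So G(z) = -64*z**6 - 240*z**4 - 300*z**2 - 5*atan(2*z) - 249/2.
Check: d/dz[-64*z**6 - 240*z**4 - 300*z**2 - 5*atan(2*z) - 249/2] = (-1536*z**7 - 4224*z**5 - 3360*z**3 - 600*z - 10)/(4*z**2 + 1) = G'(z).

G(z) = -64*z**6 - 240*z**4 - 300*z**2 - 5*atan(2*z) - 249/2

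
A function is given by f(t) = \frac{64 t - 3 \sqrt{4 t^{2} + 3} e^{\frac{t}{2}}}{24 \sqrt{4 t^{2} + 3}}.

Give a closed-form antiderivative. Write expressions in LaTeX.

An antiderivative is F(t) = \frac{8 \sqrt{4 t^{2} + 3} - 3 e^{\frac{t}{2}}}{12}.

Whatever form F(t) takes, F'(t) = f(t) is non-negotiable.
Check: d/dt[\frac{8 \sqrt{4 t^{2} + 3} - 3 e^{\frac{t}{2}}}{12}] = \frac{64 t - 3 \sqrt{4 t^{2} + 3} e^{\frac{t}{2}}}{24 \sqrt{4 t^{2} + 3}} = f(t).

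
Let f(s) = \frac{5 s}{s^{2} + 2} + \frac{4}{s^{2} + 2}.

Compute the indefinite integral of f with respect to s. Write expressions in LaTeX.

Integrate term by term and add the pieces.
Check: d/ds[\frac{5 \log{\left(s^{2} + 2 \right)} + 4 \sqrt{2} \operatorname{atan}{\left(\frac{\sqrt{2} s}{2} \right)}}{2}] = \frac{5 s + 4}{s^{2} + 2}, which equals f(s).

F(s) = \frac{5 \log{\left(s^{2} + 2 \right)} + 4 \sqrt{2} \operatorname{atan}{\left(\frac{\sqrt{2} s}{2} \right)}}{2} + C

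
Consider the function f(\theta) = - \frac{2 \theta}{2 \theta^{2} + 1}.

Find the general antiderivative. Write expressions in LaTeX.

F(\theta) = - \frac{\log{\left(2 \theta^{2} + 1 \right)}}{2} + C

The substitution u = 2 \theta^{2} + 1 works: f is exactly (dF/du)*(du/d\theta) for that inner function.
Check: d/d\theta[- \frac{\log{\left(2 \theta^{2} + 1 \right)}}{2}] = - \frac{2 \theta}{2 \theta^{2} + 1} = f(\theta).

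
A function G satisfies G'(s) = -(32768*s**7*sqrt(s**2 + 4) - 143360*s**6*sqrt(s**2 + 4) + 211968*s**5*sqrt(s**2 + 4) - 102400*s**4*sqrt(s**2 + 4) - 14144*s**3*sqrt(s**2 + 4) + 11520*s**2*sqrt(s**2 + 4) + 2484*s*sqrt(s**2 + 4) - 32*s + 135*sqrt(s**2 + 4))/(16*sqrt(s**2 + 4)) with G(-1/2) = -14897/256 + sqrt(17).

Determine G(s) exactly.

G(s) = -256*s**8 + 1280*s**7 - 2208*s**6 + 1280*s**5 + 221*s**4 - 240*s**3 - 621*s**2/8 - 135*s/16 + 2*sqrt(s**2 + 4) - 337/256

Any candidate G(s) must reproduce the stated G'(s) exactly.
A general antiderivative is 2*sqrt(s**2 + 4) - (-4*s**2 + 5*s + 3/4)**4 + C.
The condition gives C = -14897/256 + sqrt(17) - (-14641/256 + sqrt(17)) = -1.
So G(s) = -256*s**8 + 1280*s**7 - 2208*s**6 + 1280*s**5 + 221*s**4 - 240*s**3 - 621*s**2/8 - 135*s/16 + 2*sqrt(s**2 + 4) - 337/256.
Check: d/ds[-256*s**8 + 1280*s**7 - 2208*s**6 + 1280*s**5 + 221*s**4 - 240*s**3 - 621*s**2/8 - 135*s/16 + 2*sqrt(s**2 + 4) - 337/256] = (-32768*s**7*sqrt(s**2 + 4) + 143360*s**6*sqrt(s**2 + 4) - 211968*s**5*sqrt(s**2 + 4) + 102400*s**4*sqrt(s**2 + 4) + 14144*s**3*sqrt(s**2 + 4) - 11520*s**2*sqrt(s**2 + 4) - 2484*s*sqrt(s**2 + 4) + 32*s - 135*sqrt(s**2 + 4))/(16*sqrt(s**2 + 4)), which equals G'(s).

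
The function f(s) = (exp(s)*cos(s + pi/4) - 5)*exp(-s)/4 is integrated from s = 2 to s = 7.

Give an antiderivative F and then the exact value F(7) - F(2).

A candidate is checked by its d/ds: the result must match f(s).
F(s) = sin(s + pi/4)/4 + 5*exp(-s)/4 is an antiderivative of f.
Check: d/ds[sin(s + pi/4)/4 + 5*exp(-s)/4] = (exp(s)*cos(s + pi/4) - 5)*exp(-s)/4 = f(s).
F(7) = 5*exp(-7)/4 + sin(pi/4 + 7)/4; F(2) = sin(pi/4 + 2)/4 + 5*exp(-2)/4.
Integral = F(7) - F(2) = -5*exp(-2)/4 - sin(pi/4 + 2)/4 + 5*exp(-7)/4 + sin(pi/4 + 7)/4.

Antiderivative: F(s) = sin(s + pi/4)/4 + 5*exp(-s)/4; value = -5*exp(-2)/4 - sin(pi/4 + 2)/4 + 5*exp(-7)/4 + sin(pi/4 + 7)/4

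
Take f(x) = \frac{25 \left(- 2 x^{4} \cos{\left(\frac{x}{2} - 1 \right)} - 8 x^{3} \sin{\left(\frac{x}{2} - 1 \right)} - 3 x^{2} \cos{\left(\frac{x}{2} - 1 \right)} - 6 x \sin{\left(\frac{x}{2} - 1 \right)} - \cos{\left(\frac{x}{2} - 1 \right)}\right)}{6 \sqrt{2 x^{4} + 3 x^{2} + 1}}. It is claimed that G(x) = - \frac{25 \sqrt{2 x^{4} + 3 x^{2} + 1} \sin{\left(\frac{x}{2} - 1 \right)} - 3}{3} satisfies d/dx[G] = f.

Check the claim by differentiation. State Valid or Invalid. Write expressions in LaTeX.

Valid. The derivative of G reproduces f.

d/dx[G] = \frac{- 50 x^{4} \cos{\left(\frac{x}{2} - 1 \right)} - 200 x^{3} \sin{\left(\frac{x}{2} - 1 \right)} - 75 x^{2} \cos{\left(\frac{x}{2} - 1 \right)} - 150 x \sin{\left(\frac{x}{2} - 1 \right)} - 25 \cos{\left(\frac{x}{2} - 1 \right)}}{6 \sqrt{2 x^{4} + 3 x^{2} + 1}}
This equals f(x) exactly, so the claim holds.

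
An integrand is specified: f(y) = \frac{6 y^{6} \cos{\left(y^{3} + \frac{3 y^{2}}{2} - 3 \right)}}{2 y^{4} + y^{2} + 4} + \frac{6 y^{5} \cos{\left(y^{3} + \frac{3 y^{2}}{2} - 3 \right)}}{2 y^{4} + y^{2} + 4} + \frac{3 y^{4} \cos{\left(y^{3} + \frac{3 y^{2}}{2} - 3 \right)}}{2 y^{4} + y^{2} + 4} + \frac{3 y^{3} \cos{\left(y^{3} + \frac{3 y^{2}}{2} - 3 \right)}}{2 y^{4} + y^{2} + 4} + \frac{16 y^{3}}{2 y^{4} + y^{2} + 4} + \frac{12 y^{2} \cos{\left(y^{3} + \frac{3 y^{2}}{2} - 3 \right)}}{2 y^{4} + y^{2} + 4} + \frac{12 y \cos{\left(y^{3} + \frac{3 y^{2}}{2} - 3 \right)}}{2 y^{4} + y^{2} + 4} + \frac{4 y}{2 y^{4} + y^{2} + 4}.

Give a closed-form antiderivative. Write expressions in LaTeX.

An antiderivative is F(y) = 2 \log{\left(y^{4} + \frac{y^{2}}{2} + 2 \right)} + \sin{\left(y^{3} + \frac{3 y^{2}}{2} - 3 \right)}.

The integrand splits into summands that can be handled one at a time.
Check: d/dy[2 \log{\left(y^{4} + \frac{y^{2}}{2} + 2 \right)} + \sin{\left(y^{3} + \frac{3 y^{2}}{2} - 3 \right)}] = \frac{6 y^{6} \cos{\left(y^{3} + \frac{3 y^{2}}{2} - 3 \right)} + 6 y^{5} \cos{\left(y^{3} + \frac{3 y^{2}}{2} - 3 \right)} + 3 y^{4} \cos{\left(y^{3} + \frac{3 y^{2}}{2} - 3 \right)} + 3 y^{3} \cos{\left(y^{3} + \frac{3 y^{2}}{2} - 3 \right)} + 16 y^{3} + 12 y^{2} \cos{\left(y^{3} + \frac{3 y^{2}}{2} - 3 \right)} + 12 y \cos{\left(y^{3} + \frac{3 y^{2}}{2} - 3 \right)} + 4 y}{2 y^{4} + y^{2} + 4}, which equals f(y).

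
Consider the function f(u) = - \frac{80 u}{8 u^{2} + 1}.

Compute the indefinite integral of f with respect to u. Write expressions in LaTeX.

F(u) = - 5 \log{\left(4 u^{2} + \frac{1}{2} \right)} + C

The substitution w = 4 u^{2} + \frac{1}{2} works: f is exactly (dF/dw)*(dw/du) for that inner function.
Check: d/du[- 5 \log{\left(4 u^{2} + \frac{1}{2} \right)}] = - \frac{80 u}{8 u^{2} + 1} = f(u).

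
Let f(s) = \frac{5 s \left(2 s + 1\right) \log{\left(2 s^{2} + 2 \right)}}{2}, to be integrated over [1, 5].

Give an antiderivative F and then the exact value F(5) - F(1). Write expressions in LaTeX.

Antiderivative: F(s) = \frac{5 \left(12 s^{3} \log{\left(2 s^{2} + 2 \right)} - 8 s^{3} + 9 s^{2} \log{\left(2 s^{2} + 2 \right)} - 9 s^{2} + 24 s + 9 \log{\left(s^{2} + 1 \right)} - 24 \operatorname{atan}{\left(s \right)}\right)}{36}; value = - \frac{1390}{9} - \frac{10 \operatorname{atan}{\left(5 \right)}}{3} - \frac{35 \log{\left(4 \right)}}{12} - \frac{5 \log{\left(2 \right)}}{4} + \frac{5 \pi}{6} + \frac{5 \log{\left(26 \right)}}{4} + \frac{2875 \log{\left(52 \right)}}{12}

Since d/ds undoes antidifferentiation here, F'(s) = f(s) is required of F(s).
F(s) = \frac{5 \left(12 s^{3} \log{\left(2 s^{2} + 2 \right)} - 8 s^{3} + 9 s^{2} \log{\left(2 s^{2} + 2 \right)} - 9 s^{2} + 24 s + 9 \log{\left(s^{2} + 1 \right)} - 24 \operatorname{atan}{\left(s \right)}\right)}{36} is an antiderivative of f.
Check: d/ds[\frac{5 \left(12 s^{3} \log{\left(2 s^{2} + 2 \right)} - 8 s^{3} + 9 s^{2} \log{\left(2 s^{2} + 2 \right)} - 9 s^{2} + 24 s + 9 \log{\left(s^{2} + 1 \right)} - 24 \operatorname{atan}{\left(s \right)}\right)}{36}] = 5 s^{2} \log{\left(s^{2} + 1 \right)} + 5 s^{2} \log{\left(2 \right)} + \frac{5 s \log{\left(s^{2} + 1 \right)}}{2} + \frac{5 s \log{\left(2 \right)}}{2}, which equals f(s).
F(5) = - \frac{5525}{36} - \frac{10 \operatorname{atan}{\left(5 \right)}}{3} + \frac{5 \log{\left(26 \right)}}{4} + \frac{2875 \log{\left(52 \right)}}{12}; F(1) = - \frac{5 \pi}{6} + \frac{5 \log{\left(2 \right)}}{4} + \frac{35}{36} + \frac{35 \log{\left(4 \right)}}{12}.
Integral = F(5) - F(1) = - \frac{1390}{9} - \frac{10 \operatorname{atan}{\left(5 \right)}}{3} - \frac{35 \log{\left(4 \right)}}{12} - \frac{5 \log{\left(2 \right)}}{4} + \frac{5 \pi}{6} + \frac{5 \log{\left(26 \right)}}{4} + \frac{2875 \log{\left(52 \right)}}{12}.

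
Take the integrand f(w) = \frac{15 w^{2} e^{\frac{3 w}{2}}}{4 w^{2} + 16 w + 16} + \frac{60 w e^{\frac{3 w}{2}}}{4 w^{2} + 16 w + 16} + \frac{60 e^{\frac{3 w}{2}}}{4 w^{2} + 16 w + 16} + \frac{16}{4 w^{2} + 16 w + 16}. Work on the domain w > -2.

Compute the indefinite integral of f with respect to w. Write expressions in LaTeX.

The integrand splits into summands that can be handled one at a time.
Check: d/dw[\frac{5 w e^{\frac{3 w}{2}} + 10 e^{\frac{3 w}{2}} - 8}{2 w + 4}] = \frac{15 w^{2} e^{\frac{3 w}{2}} + 60 w e^{\frac{3 w}{2}} + 60 e^{\frac{3 w}{2}} + 16}{4 w^{2} + 16 w + 16}, which equals f(w).

F(w) = \frac{5 w e^{\frac{3 w}{2}} + 10 e^{\frac{3 w}{2}} - 8}{2 w + 4} + C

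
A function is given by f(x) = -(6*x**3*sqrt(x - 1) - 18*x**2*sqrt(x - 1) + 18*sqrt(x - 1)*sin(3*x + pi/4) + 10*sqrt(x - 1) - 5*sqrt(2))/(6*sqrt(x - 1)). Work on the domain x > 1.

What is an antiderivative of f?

An antiderivative is F(x) = -x**4/4 + x**3 - 5*x/3 + 5*sqrt(2)*sqrt(x - 1)/3 + cos(3*x + pi/4).

Check any antiderivative F(x) by computing F'(x) and comparing it with f(x).
Check: d/dx[-x**4/4 + x**3 - 5*x/3 + 5*sqrt(2)*sqrt(x - 1)/3 + cos(3*x + pi/4)] = (-6*x**3*sqrt(x - 1) + 18*x**2*sqrt(x - 1) - 18*sqrt(x - 1)*sin(3*x + pi/4) - 10*sqrt(x - 1) + 5*sqrt(2))/(6*sqrt(x - 1)), which equals f(x).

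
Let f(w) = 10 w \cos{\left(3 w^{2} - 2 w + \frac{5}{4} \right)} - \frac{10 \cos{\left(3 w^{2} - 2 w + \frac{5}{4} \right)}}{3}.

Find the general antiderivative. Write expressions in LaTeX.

f matches the chain-rule pattern g'(h)*h' with inner function h(w) = 3 w^{2} - 2 w + \frac{5}{4}; substituting u = h(w) collapses the integral.
Check: d/dw[\frac{5 \sin{\left(3 w^{2} - 2 w + \frac{5}{4} \right)}}{3}] = 10 w \cos{\left(3 w^{2} - 2 w + \frac{5}{4} \right)} - \frac{10 \cos{\left(3 w^{2} - 2 w + \frac{5}{4} \right)}}{3} = f(w).

F(w) = \frac{5 \sin{\left(3 w^{2} - 2 w + \frac{5}{4} \right)}}{3} + C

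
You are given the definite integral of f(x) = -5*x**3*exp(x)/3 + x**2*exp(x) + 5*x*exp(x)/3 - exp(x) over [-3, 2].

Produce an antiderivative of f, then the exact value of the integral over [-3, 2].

Antiderivative: F(x) = -(5*x**3 - 18*x**2 + 31*x - 28)*exp(x)/3; value = -418*exp(-3)/3 - 2*exp(2)/3

Recognize the product-rule pattern: f = u'v + uv' with u = -5*x**3/3 + 6*x**2 - 31*x/3 + 28/3, v = exp(x), so integration by parts undoes it.
F(x) = -(5*x**3 - 18*x**2 + 31*x - 28)*exp(x)/3 is an antiderivative of f.
Check: d/dx[-(5*x**3 - 18*x**2 + 31*x - 28)*exp(x)/3] = -5*x**3*exp(x)/3 + x**2*exp(x) + 5*x*exp(x)/3 - exp(x) = f(x).
F(2) = -2*exp(2)/3; F(-3) = 418*exp(-3)/3.
Integral = F(2) - F(-3) = -418*exp(-3)/3 - 2*exp(2)/3.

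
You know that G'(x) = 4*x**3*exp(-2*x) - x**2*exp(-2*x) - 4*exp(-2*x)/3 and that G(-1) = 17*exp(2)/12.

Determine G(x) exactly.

Recognize the product-rule pattern: G'(x) = u'v + uv' with u = -2*x**3 - 5*x**2/2 - 5*x/2 - 7/12, v = exp(-2*x), so integration by parts undoes it.
A general antiderivative is (-24*x**3 - 30*x**2 - 30*x - 7)*exp(-2*x)/12 + C.
The condition gives C = 17*exp(2)/12 - (17*exp(2)/12) = 0.
So G(x) = (-24*x**3 - 30*x**2 - 30*x - 7)*exp(-2*x)/12.
Check: d/dx[(-24*x**3 - 30*x**2 - 30*x - 7)*exp(-2*x)/12] = (12*x**3 - 3*x**2 - 4)*exp(-2*x)/3, which equals G'(x).

G(x) = (-24*x**3 - 30*x**2 - 30*x - 7)*exp(-2*x)/12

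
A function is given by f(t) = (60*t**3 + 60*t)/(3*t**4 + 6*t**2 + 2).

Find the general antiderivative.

f matches the chain-rule pattern g'(h)*h' with inner function h(t) = t**4/2 + t**2 + 1/3; substituting u = h(t) collapses the integral.
Check: d/dt[5*log(t**4/2 + t**2 + 1/3)] = (60*t**3 + 60*t)/(3*t**4 + 6*t**2 + 2) = f(t).

F(t) = 5*log(t**4/2 + t**2 + 1/3) + C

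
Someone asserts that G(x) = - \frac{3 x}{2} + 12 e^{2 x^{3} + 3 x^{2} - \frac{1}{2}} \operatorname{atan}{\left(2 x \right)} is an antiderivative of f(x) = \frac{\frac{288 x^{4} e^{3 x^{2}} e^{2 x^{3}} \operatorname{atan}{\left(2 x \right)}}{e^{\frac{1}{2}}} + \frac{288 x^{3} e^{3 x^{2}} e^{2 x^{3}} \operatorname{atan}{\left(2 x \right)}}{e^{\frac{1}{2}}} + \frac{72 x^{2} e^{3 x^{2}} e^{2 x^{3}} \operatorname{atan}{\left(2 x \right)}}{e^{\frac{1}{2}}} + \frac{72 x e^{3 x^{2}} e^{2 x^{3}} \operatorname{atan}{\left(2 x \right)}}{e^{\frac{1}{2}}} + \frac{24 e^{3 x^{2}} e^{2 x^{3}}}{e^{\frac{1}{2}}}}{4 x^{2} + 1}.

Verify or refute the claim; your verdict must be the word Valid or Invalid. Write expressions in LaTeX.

Invalid: d/dx[G] - f = - \frac{3}{2}, which is not 0.

d/dx[G] = \frac{\frac{576 x^{4} e^{3 x^{2}} e^{2 x^{3}} \operatorname{atan}{\left(2 x \right)}}{e^{\frac{1}{2}}} + \frac{576 x^{3} e^{3 x^{2}} e^{2 x^{3}} \operatorname{atan}{\left(2 x \right)}}{e^{\frac{1}{2}}} + \frac{144 x^{2} e^{3 x^{2}} e^{2 x^{3}} \operatorname{atan}{\left(2 x \right)}}{e^{\frac{1}{2}}} - 12 x^{2} + \frac{144 x e^{3 x^{2}} e^{2 x^{3}} \operatorname{atan}{\left(2 x \right)}}{e^{\frac{1}{2}}} + \frac{48 e^{3 x^{2}} e^{2 x^{3}}}{e^{\frac{1}{2}}} - 3}{8 x^{2} + 2}
d/dx[G] - f(x) = - \frac{3}{2} != 0.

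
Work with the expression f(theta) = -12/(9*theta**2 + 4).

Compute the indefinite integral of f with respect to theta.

F(theta) = -2*atan(3*theta/2) + C

Whatever form F(theta) takes, F'(theta) = f(theta) is non-negotiable.
Check: d/dtheta[-2*atan(3*theta/2)] = -12/(9*theta**2 + 4) = f(theta).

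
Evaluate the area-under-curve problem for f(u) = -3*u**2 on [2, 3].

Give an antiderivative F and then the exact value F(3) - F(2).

For F(u) to be correct the identity F'(u) - f(u) = 0 must hold.
F(u) = -u**3 is an antiderivative of f.
Check: d/du[-u**3] = -3*u**2 = f(u).
F(3) = -27; F(2) = -8.
Integral = F(3) - F(2) = -19.

Antiderivative: F(u) = -u**3; value = -19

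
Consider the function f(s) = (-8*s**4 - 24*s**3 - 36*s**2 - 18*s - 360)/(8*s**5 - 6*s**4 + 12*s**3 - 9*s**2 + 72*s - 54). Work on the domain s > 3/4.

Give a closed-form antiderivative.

An antiderivative is F(s) = -5*log(4*s - 3) + log(s**4/3 + s**2/2 + 3).

Check any antiderivative F(s) by computing F'(s) and comparing it with f(s).
Check: d/ds[-5*log(4*s - 3) + log(s**4/3 + s**2/2 + 3)] = (-8*s**4 - 24*s**3 - 36*s**2 - 18*s - 360)/(8*s**5 - 6*s**4 + 12*s**3 - 9*s**2 + 72*s - 54) = f(s).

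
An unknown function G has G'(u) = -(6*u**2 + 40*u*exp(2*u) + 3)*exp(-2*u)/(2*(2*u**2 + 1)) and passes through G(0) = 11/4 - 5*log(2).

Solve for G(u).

G(u) = -5*log(4*u**2 + 2) + 2 + 3*exp(-2*u)/4

Any candidate G(u) must reproduce the stated G'(u) exactly.
A general antiderivative is -5*log(4*u**2 + 2) + 3*exp(-2*u)/4 + C.
The condition gives C = 11/4 - 5*log(2) - (3/4 - 5*log(2)) = 2.
So G(u) = -5*log(4*u**2 + 2) + 2 + 3*exp(-2*u)/4.
Check: d/du[-5*log(4*u**2 + 2) + 2 + 3*exp(-2*u)/4] = (-6*u**2 - 40*u*exp(2*u) - 3)/(4*u**2*exp(2*u) + 2*exp(2*u)), which equals G'(u).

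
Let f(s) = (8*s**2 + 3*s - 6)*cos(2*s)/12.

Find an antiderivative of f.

An antiderivative is F(s) = s**2*sin(2*s)/3 + s*sin(2*s)/8 + s*cos(2*s)/3 - 5*sin(2*s)/12 + cos(2*s)/16.

Any candidate F(s) must reproduce f(s) exactly when differentiated.
Check: d/ds[s**2*sin(2*s)/3 + s*sin(2*s)/8 + s*cos(2*s)/3 - 5*sin(2*s)/12 + cos(2*s)/16] = 2*s**2*cos(2*s)/3 + s*cos(2*s)/4 - cos(2*s)/2, which equals f(s).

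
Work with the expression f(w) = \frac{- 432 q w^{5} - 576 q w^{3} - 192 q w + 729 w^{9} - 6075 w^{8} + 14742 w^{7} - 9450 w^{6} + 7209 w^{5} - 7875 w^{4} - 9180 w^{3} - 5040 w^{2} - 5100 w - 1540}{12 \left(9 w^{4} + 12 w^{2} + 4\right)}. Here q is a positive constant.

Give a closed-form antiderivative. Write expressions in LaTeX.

An antiderivative is F(w) = - 2 q w^{2} - \frac{5 w}{3 \left(3 w^{2} + 2\right)} - \frac{\left(- \frac{3 w^{2}}{2} + 5 w + \frac{5}{2}\right)^{3}}{3}.

A candidate is checked by its d/dw: the result must match f(w).
Check: d/dw[- 2 q w^{2} - \frac{5 w}{3 \left(3 w^{2} + 2\right)} - \frac{\left(- \frac{3 w^{2}}{2} + 5 w + \frac{5}{2}\right)^{3}}{3}] = \frac{- 432 q w^{5} - 576 q w^{3} - 192 q w + 729 w^{9} - 6075 w^{8} + 14742 w^{7} - 9450 w^{6} + 7209 w^{5} - 7875 w^{4} - 9180 w^{3} - 5040 w^{2} - 5100 w - 1540}{108 w^{4} + 144 w^{2} + 48}, which equals f(w).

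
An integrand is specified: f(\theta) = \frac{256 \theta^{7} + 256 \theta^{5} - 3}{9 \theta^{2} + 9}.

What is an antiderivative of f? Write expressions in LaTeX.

An antiderivative F(\theta) passes only if d/d\theta[F] lands on f(\theta) exactly.
Check: d/d\theta[\frac{128 \theta^{6} - 9 \operatorname{atan}{\left(\theta \right)}}{27}] = \frac{256 \theta^{7} + 256 \theta^{5} - 3}{9 \theta^{2} + 9} = f(\theta).

An antiderivative is F(\theta) = \frac{128 \theta^{6} - 9 \operatorname{atan}{\left(\theta \right)}}{27}.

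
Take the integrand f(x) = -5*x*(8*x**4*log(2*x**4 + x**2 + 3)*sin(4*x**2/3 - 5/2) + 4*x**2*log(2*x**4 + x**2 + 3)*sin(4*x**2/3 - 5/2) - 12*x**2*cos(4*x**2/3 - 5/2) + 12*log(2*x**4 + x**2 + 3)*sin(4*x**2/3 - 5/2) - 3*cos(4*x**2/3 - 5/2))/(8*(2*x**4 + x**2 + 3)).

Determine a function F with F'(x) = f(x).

Recognize the product-rule pattern: f = u'v + uv' with u = 15*cos(4*x**2/3 - 5/2)/16, v = log(2*x**4 + x**2 + 3), so integration by parts undoes it.
Check: d/dx[15*log(2*x**4 + x**2 + 3)*cos(4*x**2/3 - 5/2)/16] = (-40*x**5*log(2*x**4 + x**2 + 3)*sin(4*x**2/3 - 5/2) - 20*x**3*log(2*x**4 + x**2 + 3)*sin(4*x**2/3 - 5/2) + 60*x**3*cos(4*x**2/3 - 5/2) - 60*x*log(2*x**4 + x**2 + 3)*sin(4*x**2/3 - 5/2) + 15*x*cos(4*x**2/3 - 5/2))/(16*x**4 + 8*x**2 + 24), which equals f(x).

An antiderivative is F(x) = 15*log(2*x**4 + x**2 + 3)*cos(4*x**2/3 - 5/2)/16.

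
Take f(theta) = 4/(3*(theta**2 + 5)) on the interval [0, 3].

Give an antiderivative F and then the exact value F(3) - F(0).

Check any antiderivative F(theta) by computing F'(theta) and comparing it with f(theta).
F(theta) = 4*sqrt(5)*atan(sqrt(5)*theta/5)/15 is an antiderivative of f.
Check: d/dtheta[4*sqrt(5)*atan(sqrt(5)*theta/5)/15] = 4/(3*theta**2 + 15), which equals f(theta).
F(3) = 4*sqrt(5)*atan(3*sqrt(5)/5)/15; F(0) = 0.
Integral = F(3) - F(0) = 4*sqrt(5)*atan(3*sqrt(5)/5)/15.

Antiderivative: F(theta) = 4*sqrt(5)*atan(sqrt(5)*theta/5)/15; value = 4*sqrt(5)*atan(3*sqrt(5)/5)/15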